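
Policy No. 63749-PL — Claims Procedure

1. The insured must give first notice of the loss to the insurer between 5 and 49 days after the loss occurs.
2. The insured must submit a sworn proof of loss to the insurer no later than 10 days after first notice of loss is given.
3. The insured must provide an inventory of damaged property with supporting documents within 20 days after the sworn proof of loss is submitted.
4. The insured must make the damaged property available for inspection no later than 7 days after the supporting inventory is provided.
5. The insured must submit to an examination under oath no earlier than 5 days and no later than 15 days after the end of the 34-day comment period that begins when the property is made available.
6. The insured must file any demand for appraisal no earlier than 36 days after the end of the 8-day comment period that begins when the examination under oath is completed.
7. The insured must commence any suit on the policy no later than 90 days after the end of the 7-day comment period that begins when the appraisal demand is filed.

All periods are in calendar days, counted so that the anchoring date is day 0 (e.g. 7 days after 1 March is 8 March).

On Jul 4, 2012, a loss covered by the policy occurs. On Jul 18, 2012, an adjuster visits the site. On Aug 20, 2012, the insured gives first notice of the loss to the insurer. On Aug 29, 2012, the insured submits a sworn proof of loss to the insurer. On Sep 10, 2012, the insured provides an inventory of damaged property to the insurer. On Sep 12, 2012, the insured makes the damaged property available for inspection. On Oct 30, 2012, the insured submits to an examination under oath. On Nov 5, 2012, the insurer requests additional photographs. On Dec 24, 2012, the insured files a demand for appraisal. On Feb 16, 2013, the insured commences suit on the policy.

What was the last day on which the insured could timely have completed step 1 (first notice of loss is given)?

Aug 22, 2012

Step 1 runs from Jul 4, 2012, when the loss occurs. The window is 5–49 days after Jul 4, 2012; it closes on Aug 22, 2012.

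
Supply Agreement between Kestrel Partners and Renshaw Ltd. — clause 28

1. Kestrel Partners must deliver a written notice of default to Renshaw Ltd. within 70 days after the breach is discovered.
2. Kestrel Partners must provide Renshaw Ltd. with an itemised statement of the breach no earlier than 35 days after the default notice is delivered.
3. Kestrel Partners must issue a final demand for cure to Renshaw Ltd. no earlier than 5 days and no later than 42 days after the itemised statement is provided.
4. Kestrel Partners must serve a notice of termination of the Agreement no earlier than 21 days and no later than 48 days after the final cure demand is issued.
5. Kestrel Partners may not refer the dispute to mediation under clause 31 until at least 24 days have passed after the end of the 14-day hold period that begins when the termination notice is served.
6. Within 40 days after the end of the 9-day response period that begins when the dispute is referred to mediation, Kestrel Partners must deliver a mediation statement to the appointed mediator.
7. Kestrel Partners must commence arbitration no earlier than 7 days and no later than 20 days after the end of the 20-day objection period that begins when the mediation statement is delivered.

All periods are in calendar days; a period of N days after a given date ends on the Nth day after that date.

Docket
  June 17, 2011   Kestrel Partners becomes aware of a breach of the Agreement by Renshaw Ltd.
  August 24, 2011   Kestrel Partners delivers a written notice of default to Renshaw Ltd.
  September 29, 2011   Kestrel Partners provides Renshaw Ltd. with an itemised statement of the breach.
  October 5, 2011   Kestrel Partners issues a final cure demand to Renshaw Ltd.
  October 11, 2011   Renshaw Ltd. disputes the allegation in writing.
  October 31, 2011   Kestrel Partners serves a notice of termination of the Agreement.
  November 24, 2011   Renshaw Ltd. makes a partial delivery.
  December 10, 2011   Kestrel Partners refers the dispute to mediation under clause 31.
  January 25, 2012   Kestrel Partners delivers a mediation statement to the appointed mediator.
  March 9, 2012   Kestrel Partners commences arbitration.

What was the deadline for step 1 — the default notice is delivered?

August 26, 2011

Step 1 runs from June 17, 2011, when the breach is discovered. 70 days after June 17, 2011 is August 26, 2011.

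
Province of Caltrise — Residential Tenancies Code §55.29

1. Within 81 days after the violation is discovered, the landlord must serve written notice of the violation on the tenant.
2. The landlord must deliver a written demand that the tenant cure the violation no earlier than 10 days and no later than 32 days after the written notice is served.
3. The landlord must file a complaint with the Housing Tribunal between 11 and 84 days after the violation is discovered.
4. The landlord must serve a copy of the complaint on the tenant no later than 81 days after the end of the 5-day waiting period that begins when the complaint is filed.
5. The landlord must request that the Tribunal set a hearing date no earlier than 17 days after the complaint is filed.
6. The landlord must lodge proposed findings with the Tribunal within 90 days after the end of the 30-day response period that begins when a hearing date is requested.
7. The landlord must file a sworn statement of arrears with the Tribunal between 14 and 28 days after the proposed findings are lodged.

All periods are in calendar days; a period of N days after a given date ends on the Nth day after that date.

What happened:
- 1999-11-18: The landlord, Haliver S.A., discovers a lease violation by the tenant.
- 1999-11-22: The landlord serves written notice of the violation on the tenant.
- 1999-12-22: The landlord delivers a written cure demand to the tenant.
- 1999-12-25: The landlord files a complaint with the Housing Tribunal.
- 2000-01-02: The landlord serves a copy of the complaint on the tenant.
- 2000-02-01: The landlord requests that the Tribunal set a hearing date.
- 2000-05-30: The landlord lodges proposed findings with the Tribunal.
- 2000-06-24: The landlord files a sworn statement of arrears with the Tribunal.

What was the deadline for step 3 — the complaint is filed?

Step 3 runs from 1999-11-18, when the violation is discovered. The window is 11–84 days after 1999-11-18; it closes on 2000-02-10.

2000-02-10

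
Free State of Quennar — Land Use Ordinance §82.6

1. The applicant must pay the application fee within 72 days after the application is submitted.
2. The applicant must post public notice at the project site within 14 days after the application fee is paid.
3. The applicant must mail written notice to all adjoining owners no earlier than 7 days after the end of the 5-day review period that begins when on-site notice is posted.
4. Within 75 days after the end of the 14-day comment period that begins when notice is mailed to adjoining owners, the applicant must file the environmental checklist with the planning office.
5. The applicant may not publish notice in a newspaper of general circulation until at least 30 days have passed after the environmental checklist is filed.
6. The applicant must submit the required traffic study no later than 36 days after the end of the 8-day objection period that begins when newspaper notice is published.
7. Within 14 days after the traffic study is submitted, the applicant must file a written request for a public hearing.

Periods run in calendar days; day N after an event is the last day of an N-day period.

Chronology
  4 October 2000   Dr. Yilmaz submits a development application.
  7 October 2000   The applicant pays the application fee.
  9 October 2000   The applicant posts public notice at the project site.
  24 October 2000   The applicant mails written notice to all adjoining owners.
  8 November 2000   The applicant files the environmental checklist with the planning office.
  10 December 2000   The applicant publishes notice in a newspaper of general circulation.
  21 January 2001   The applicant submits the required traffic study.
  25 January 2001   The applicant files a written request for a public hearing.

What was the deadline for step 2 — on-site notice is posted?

21 October 2000

Step 2 runs from 7 October 2000, when the application fee is paid. 14 days after 7 October 2000 is 21 October 2000.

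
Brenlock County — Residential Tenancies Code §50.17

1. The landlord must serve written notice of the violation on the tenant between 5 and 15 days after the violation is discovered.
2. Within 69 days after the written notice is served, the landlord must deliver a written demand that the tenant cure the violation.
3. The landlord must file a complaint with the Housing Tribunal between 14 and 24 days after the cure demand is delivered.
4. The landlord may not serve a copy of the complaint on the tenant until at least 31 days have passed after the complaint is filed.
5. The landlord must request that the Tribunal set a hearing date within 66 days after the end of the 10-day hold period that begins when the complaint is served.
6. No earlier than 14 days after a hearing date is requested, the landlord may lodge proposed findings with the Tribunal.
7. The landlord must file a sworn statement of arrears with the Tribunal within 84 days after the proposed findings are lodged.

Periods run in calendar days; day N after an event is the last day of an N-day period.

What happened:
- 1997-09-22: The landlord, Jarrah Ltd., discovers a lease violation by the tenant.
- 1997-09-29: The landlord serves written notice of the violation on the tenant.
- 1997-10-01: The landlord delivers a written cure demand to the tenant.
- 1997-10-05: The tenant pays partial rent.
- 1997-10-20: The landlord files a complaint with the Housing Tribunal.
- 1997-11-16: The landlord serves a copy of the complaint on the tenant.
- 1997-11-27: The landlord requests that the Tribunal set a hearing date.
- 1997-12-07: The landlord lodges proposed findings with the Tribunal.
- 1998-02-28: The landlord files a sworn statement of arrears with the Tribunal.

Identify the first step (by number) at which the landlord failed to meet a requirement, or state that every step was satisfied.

Step 4

Step 1: the window is 5–15 days after 1997-09-22 (when the violation is discovered), so 1997-09-27 through 1997-10-07; done 1997-09-29, which is between those dates.
Step 2: 69 days after 1997-09-29 (when the written notice is served) is 1997-12-07; 1997-10-01 is within that limit.
Step 3: the window is 14–24 days after 1997-10-01 (when the cure demand is delivered), so 1997-10-15 through 1997-10-25; 1997-10-20 falls inside that range.
Step 4: the earliest permitted date is 31 days after 1997-10-20 (when the complaint is filed), i.e. 1997-11-20; 1997-11-16 is 4 days before the earliest permitted date.
Later steps need not be reached.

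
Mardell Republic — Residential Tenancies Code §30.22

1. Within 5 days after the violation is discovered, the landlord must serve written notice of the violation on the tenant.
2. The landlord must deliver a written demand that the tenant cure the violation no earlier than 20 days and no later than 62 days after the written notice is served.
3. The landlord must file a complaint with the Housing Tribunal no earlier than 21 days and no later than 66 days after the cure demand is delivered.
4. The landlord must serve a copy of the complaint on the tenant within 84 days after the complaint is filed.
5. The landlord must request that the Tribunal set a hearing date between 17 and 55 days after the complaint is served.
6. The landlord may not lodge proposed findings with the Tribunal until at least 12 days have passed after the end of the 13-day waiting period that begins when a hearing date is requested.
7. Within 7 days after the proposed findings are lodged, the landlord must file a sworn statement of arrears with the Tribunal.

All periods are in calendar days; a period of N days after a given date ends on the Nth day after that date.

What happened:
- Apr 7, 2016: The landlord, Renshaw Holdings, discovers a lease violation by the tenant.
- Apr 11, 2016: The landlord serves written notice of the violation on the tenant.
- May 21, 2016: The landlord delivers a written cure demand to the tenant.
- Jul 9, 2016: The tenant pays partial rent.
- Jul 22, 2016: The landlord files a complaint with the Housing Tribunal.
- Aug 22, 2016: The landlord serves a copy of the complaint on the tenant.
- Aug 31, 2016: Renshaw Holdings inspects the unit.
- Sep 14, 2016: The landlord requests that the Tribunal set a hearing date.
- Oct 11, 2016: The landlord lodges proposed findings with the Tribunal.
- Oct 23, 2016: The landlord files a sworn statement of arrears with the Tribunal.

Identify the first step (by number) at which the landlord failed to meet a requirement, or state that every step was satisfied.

Step 7

Step 1 — counting 5 days from Apr 7, 2016 (when the violation is discovered) gives a deadline of Apr 12, 2016; completed Apr 11, 2016, before the deadline.
Step 2 — 20 and 62 days from Apr 11, 2016 (when the written notice is served) are May 1, 2016 and Jun 12, 2016 respectively; May 21, 2016 falls inside that range.
Step 3 — 21 and 66 days from May 21, 2016 (when the cure demand is delivered) are Jun 11, 2016 and Jul 26, 2016 respectively; done Jul 22, 2016, which is between those dates.
Step 4 — counting 84 days from Jul 22, 2016 (when the complaint is filed) gives a deadline of Oct 14, 2016; completed Aug 22, 2016, before the deadline.
Step 5 — 17 and 55 days from Aug 22, 2016 (when the complaint is served) are Sep 8, 2016 and Oct 16, 2016 respectively; done Sep 14, 2016 — within the window.
Step 6 — must wait 12 days from Sep 27, 2016 (end of the 13-day waiting period, which began when a hearing date is requested on Sep 14, 2016), so not before Oct 9, 2016; Oct 11, 2016 is on or after that date.
Step 7 — counting 7 days from Oct 11, 2016 (when the proposed findings are lodged) gives a deadline of Oct 18, 2016; not done until Oct 23, 2016, 5 days after the deadline.
No need to go further; step 7 was not satisfied.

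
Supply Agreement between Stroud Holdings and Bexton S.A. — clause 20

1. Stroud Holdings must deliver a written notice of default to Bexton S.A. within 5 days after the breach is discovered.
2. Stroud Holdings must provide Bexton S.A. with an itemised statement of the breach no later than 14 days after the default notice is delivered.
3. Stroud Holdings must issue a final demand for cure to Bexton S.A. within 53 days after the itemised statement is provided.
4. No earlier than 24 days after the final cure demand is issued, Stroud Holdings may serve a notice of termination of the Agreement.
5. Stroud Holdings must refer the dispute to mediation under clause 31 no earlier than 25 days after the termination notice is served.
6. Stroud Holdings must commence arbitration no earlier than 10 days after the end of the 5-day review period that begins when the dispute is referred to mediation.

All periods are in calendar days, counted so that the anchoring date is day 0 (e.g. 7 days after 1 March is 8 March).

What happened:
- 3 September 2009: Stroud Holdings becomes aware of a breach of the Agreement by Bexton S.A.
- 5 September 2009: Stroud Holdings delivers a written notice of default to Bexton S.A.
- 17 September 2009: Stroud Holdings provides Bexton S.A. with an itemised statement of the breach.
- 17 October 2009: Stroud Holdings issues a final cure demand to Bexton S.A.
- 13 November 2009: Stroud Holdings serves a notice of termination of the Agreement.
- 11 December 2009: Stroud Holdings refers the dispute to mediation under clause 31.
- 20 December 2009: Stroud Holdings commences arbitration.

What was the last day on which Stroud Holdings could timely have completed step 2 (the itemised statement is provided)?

Step 2 runs from 5 September 2009, when the default notice is delivered. 14 days after 5 September 2009 is 19 September 2009.

19 September 2009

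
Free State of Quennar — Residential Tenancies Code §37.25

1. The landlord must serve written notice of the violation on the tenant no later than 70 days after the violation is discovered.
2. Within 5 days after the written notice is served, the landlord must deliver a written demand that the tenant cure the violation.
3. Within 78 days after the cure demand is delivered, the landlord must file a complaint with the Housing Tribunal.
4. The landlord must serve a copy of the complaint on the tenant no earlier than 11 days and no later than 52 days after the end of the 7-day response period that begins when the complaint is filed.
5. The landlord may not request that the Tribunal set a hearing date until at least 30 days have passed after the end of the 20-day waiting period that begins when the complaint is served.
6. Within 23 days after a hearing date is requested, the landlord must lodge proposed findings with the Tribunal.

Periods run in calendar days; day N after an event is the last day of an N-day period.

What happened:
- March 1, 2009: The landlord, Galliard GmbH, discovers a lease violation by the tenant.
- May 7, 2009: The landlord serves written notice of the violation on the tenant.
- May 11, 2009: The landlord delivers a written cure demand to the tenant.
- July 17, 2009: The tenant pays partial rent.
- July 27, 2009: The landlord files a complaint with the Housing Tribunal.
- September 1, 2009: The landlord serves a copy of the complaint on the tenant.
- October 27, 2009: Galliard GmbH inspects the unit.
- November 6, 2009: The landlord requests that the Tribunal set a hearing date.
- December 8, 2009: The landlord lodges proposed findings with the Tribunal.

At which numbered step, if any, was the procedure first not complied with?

Step 1: 70 days after March 1, 2009 (when the violation is discovered) is May 10, 2009; done May 7, 2009 — timely.
Step 2: 5 days after May 7, 2009 (when the written notice is served) is May 12, 2009; May 11, 2009 is within that limit.
Step 3: 78 days after May 11, 2009 (when the cure demand is delivered) is July 28, 2009; done July 27, 2009 — timely.
Step 4: the window is 11–52 days after August 3, 2009 (end of the 7-day response period, which began when the complaint is filed on July 27, 2009), so August 14, 2009 through September 24, 2009; September 1, 2009 falls inside that range.
Step 5: the earliest permitted date is 30 days after September 21, 2009 (end of the 20-day waiting period, which began when the complaint is served on September 1, 2009), i.e. October 21, 2009; done November 6, 2009 — permitted.
Step 6: 23 days after November 6, 2009 (when a hearing date is requested) is November 29, 2009; December 8, 2009 misses that deadline by 9 days.

Step 6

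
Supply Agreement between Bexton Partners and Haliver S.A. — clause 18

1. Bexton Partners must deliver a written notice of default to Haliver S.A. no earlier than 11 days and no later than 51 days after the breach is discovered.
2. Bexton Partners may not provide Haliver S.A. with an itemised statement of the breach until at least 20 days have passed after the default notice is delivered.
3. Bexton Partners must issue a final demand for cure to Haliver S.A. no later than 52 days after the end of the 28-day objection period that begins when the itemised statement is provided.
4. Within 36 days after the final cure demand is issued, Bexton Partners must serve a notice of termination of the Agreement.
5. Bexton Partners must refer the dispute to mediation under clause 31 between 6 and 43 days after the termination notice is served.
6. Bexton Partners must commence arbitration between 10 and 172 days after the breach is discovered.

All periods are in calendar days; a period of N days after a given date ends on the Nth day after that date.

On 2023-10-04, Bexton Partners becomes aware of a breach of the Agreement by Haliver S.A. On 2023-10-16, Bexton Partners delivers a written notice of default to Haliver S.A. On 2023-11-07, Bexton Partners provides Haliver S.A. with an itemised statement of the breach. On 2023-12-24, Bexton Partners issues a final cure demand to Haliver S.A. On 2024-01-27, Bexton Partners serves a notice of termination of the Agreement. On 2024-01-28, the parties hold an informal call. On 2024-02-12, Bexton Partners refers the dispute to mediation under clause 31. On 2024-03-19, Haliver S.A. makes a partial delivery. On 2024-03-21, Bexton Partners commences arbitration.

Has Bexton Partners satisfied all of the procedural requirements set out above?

Step 1 — 11 and 51 days from 2023-10-04 (when the breach is discovered) are 2023-10-15 and 2023-11-24 respectively; done 2023-10-16 — within the window.
Step 2 — must wait 20 days from 2023-10-16 (when the default notice is delivered), so not before 2023-11-05; 2023-11-07 is on or after that date.
Step 3 — counting 52 days from 2023-12-05 (end of the 28-day objection period, which began when the itemised statement is provided on 2023-11-07) gives a deadline of 2024-01-26; completed 2023-12-24, before the deadline.
Step 4 — counting 36 days from 2023-12-24 (when the final cure demand is issued) gives a deadline of 2024-01-29; 2024-01-27 is within that limit.
Step 5 — 6 and 43 days from 2024-01-27 (when the termination notice is served) are 2024-02-02 and 2024-03-10 respectively; 2024-02-12 falls inside that range.
Step 6 — 10 and 172 days from 2023-10-04 (when the breach is discovered) are 2023-10-14 and 2024-03-24 respectively; done 2024-03-21 — within the window.

Yes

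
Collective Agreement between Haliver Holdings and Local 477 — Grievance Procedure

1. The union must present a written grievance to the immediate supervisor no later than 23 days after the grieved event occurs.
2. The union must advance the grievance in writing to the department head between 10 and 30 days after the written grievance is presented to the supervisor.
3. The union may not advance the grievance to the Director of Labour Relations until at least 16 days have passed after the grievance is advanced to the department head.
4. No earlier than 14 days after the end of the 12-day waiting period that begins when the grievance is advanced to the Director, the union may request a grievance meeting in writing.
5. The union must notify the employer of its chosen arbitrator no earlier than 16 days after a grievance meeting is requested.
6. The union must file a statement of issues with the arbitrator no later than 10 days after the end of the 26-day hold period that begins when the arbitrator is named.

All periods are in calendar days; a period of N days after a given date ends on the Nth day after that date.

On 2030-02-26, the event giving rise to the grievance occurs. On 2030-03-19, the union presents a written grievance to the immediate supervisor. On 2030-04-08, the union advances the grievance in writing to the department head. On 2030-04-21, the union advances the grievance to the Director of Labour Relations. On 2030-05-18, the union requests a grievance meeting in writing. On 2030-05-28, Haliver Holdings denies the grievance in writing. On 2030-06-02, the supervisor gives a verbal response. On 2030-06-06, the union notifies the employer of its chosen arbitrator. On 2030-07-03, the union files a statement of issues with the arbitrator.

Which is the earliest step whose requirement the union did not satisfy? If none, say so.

Step 1 — counting 23 days from 2030-02-26 (when the grieved event occurs) gives a deadline of 2030-03-21; done 2030-03-19 — timely.
Step 2 — 10 and 30 days from 2030-03-19 (when the written grievance is presented to the supervisor) are 2030-03-29 and 2030-04-18 respectively; 2030-04-08 falls inside that range.
Step 3 — must wait 16 days from 2030-04-08 (when the grievance is advanced to the department head), so not before 2030-04-24; done 2030-04-21 — 3 days too early.

Step 3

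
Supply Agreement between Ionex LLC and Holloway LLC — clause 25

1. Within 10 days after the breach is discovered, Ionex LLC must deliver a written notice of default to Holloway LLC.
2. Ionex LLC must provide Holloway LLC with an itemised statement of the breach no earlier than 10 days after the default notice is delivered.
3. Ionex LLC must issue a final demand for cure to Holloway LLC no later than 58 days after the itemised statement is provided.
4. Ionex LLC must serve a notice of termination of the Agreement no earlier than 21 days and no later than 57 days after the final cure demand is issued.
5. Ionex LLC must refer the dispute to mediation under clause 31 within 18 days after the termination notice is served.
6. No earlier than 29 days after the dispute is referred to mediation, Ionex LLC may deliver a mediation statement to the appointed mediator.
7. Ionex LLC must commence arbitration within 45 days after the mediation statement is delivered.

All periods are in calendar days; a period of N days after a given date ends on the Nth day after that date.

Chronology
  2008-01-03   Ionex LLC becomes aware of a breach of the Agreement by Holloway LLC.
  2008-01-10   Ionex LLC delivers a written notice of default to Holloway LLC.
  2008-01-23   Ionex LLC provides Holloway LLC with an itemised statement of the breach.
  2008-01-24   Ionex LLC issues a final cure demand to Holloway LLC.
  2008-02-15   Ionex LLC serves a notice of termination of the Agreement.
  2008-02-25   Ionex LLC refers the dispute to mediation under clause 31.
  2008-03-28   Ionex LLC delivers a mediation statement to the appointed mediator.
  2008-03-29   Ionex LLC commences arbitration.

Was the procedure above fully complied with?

(1) due by 2008-01-03 + 10 days = 2008-01-13; done 2008-01-10 — timely.
(2) permitted from 2008-01-10 + 10 days = 2008-01-20 onward; 2008-01-23 is on or after that date.
(3) due by 2008-01-23 + 58 days = 2008-03-21; done 2008-01-24 — timely.
(4) the permitted window runs from 2008-01-24 + 21 = 2008-02-14 to 2008-01-24 + 57 = 2008-03-21; done 2008-02-15, which is between those dates.
(5) due by 2008-02-15 + 18 days = 2008-03-04; completed 2008-02-25, before the deadline.
(6) permitted from 2008-02-25 + 29 days = 2008-03-25 onward; done 2008-03-28 — permitted.
(7) due by 2008-03-28 + 45 days = 2008-05-12; done 2008-03-29 — timely.

Yes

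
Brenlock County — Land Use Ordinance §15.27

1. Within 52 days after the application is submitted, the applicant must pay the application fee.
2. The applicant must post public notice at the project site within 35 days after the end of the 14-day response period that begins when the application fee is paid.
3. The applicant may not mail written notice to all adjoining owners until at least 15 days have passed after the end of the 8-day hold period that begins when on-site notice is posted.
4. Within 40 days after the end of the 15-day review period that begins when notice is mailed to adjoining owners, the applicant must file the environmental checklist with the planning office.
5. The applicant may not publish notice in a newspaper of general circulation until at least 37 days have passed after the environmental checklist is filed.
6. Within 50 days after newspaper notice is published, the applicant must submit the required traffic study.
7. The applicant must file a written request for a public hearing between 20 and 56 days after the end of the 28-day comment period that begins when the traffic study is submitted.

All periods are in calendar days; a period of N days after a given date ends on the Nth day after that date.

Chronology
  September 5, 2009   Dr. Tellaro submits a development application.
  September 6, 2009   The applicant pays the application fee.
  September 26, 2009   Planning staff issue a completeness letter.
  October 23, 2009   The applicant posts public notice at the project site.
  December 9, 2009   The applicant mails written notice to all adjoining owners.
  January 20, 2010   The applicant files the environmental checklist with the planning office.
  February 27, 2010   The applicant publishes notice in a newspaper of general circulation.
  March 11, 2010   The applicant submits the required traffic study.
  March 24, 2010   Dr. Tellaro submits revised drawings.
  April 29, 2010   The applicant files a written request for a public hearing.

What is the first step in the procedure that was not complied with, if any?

None — every step was satisfied

(1) due by September 5, 2009 + 52 days = October 27, 2009; completed September 6, 2009, before the deadline.
(2) due by September 20, 2009 + 35 days = October 25, 2009; October 23, 2009 is within that limit.
(3) permitted from October 31, 2009 + 15 days = November 15, 2009 onward; done December 9, 2009, after the minimum wait.
(4) due by December 24, 2009 + 40 days = February 2, 2010; done January 20, 2010 — timely.
(5) permitted from January 20, 2010 + 37 days = February 26, 2010 onward; done February 27, 2010, after the minimum wait.
(6) due by February 27, 2010 + 50 days = April 18, 2010; completed March 11, 2010, before the deadline.
(7) the permitted window runs from April 8, 2010 + 20 = April 28, 2010 to April 8, 2010 + 56 = June 3, 2010; done April 29, 2010, which is between those dates.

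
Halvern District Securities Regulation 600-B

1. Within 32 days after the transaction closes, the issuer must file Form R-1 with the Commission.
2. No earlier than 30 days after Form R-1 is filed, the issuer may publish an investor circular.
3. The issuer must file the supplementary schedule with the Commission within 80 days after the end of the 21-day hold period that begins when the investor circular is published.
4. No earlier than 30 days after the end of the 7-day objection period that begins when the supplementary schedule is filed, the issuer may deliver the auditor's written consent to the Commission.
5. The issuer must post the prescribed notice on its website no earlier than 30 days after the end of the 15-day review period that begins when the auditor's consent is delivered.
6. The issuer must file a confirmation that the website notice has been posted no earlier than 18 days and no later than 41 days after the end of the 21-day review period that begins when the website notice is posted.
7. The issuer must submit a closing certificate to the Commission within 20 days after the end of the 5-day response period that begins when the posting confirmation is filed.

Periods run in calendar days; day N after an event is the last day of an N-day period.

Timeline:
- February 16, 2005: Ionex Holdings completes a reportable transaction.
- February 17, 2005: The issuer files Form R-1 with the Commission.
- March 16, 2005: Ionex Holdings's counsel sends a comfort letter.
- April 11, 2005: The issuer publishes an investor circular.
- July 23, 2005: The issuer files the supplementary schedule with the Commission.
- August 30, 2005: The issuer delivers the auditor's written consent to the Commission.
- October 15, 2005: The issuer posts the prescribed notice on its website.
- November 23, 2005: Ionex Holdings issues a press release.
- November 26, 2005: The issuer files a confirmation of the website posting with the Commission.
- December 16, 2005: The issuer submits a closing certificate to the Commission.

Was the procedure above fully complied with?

No

Step 1: 32 days after February 16, 2005 (when the transaction closes) is March 20, 2005; February 17, 2005 is within that limit.
Step 2: the earliest permitted date is 30 days after February 17, 2005 (when Form R-1 is filed), i.e. March 19, 2005; done April 11, 2005 — permitted.
Step 3: 80 days after May 2, 2005 (end of the 21-day hold period, which began when the investor circular is published on April 11, 2005) is July 21, 2005; July 23, 2005 misses that deadline by 2 days.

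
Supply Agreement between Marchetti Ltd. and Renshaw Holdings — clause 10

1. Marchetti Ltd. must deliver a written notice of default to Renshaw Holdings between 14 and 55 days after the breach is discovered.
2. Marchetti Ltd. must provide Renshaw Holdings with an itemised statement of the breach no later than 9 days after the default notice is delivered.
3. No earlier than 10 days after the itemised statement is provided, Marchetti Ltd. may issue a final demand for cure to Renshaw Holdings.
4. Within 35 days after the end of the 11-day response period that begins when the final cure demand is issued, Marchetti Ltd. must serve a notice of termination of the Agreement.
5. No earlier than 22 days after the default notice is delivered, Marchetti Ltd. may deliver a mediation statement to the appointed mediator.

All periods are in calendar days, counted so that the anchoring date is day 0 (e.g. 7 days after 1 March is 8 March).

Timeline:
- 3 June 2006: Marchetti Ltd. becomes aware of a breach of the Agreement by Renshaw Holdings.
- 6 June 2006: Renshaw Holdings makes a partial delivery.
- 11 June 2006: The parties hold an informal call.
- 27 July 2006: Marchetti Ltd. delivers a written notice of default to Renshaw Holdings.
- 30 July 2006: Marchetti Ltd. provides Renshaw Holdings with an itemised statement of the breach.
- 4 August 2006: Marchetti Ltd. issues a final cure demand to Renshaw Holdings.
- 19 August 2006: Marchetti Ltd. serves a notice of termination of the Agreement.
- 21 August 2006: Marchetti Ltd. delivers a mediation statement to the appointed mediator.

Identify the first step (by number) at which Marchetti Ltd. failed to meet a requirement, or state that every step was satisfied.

Step 3

(1) the permitted window runs from 3 June 2006 + 14 = 17 June 2006 to 3 June 2006 + 55 = 28 July 2006; done 27 July 2006, which is between those dates.
(2) due by 27 July 2006 + 9 days = 5 August 2006; 30 July 2006 is within that limit.
(3) permitted from 30 July 2006 + 10 days = 9 August 2006 onward; 4 August 2006 is 5 days before the earliest permitted date.
Later steps need not be reached.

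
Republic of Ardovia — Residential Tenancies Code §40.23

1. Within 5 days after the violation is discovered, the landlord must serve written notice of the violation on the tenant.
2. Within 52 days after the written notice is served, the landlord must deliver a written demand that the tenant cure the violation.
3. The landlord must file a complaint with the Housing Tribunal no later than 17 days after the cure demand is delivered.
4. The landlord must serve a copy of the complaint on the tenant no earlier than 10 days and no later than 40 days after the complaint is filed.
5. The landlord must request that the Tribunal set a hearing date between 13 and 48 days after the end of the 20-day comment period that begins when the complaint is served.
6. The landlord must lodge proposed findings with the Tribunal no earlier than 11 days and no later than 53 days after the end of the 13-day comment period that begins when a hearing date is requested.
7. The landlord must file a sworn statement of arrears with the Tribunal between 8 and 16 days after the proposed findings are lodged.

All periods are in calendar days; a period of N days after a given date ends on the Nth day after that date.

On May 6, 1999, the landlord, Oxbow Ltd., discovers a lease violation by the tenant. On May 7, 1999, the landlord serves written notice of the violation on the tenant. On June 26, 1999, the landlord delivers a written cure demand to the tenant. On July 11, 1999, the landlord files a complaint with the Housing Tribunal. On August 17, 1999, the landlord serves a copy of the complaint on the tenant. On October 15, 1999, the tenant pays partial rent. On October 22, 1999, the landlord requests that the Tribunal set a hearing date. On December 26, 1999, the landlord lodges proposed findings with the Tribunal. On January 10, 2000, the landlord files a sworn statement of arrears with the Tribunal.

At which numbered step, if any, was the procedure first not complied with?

None — every step was satisfied

Step 1: 5 days after May 6, 1999 (when the violation is discovered) is May 11, 1999; May 7, 1999 is within that limit.
Step 2: 52 days after May 7, 1999 (when the written notice is served) is June 28, 1999; completed June 26, 1999, before the deadline.
Step 3: 17 days after June 26, 1999 (when the cure demand is delivered) is July 13, 1999; completed July 11, 1999, before the deadline.
Step 4: the window is 10–40 days after July 11, 1999 (when the complaint is filed), so July 21, 1999 through August 20, 1999; done August 17, 1999, which is between those dates.
Step 5: the window is 13–48 days after September 6, 1999 (end of the 20-day comment period, which began when the complaint is served on August 17, 1999), so September 19, 1999 through October 24, 1999; done October 22, 1999, which is between those dates.
Step 6: the window is 11–53 days after November 4, 1999 (end of the 13-day comment period, which began when a hearing date is requested on October 22, 1999), so November 15, 1999 through December 27, 1999; done December 26, 1999, which is between those dates.
Step 7: the window is 8–16 days after December 26, 1999 (when the proposed findings are lodged), so January 3, 2000 through January 11, 2000; January 10, 2000 falls inside that range.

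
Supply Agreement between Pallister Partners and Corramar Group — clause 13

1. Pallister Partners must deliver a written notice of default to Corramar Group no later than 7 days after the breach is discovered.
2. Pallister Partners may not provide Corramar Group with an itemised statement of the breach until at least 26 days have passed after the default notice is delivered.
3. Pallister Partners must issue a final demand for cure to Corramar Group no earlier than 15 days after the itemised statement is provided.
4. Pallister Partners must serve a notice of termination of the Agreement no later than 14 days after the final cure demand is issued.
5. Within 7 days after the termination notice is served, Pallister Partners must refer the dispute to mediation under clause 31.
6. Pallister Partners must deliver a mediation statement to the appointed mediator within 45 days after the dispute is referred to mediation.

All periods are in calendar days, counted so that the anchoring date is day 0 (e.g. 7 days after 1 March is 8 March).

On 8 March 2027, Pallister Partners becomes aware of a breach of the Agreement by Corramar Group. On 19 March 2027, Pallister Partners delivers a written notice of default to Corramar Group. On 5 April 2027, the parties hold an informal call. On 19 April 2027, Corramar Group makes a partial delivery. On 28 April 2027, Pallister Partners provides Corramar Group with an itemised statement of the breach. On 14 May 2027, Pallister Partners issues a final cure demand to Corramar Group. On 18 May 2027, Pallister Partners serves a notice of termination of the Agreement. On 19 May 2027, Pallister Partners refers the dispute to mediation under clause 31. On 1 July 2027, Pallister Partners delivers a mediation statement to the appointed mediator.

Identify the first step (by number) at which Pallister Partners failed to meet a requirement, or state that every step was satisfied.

Step 1

Step 1: 7 days after 8 March 2027 (when the breach is discovered) is 15 March 2027; done 19 March 2027 — 4 days late.
That is the first point of non-compliance.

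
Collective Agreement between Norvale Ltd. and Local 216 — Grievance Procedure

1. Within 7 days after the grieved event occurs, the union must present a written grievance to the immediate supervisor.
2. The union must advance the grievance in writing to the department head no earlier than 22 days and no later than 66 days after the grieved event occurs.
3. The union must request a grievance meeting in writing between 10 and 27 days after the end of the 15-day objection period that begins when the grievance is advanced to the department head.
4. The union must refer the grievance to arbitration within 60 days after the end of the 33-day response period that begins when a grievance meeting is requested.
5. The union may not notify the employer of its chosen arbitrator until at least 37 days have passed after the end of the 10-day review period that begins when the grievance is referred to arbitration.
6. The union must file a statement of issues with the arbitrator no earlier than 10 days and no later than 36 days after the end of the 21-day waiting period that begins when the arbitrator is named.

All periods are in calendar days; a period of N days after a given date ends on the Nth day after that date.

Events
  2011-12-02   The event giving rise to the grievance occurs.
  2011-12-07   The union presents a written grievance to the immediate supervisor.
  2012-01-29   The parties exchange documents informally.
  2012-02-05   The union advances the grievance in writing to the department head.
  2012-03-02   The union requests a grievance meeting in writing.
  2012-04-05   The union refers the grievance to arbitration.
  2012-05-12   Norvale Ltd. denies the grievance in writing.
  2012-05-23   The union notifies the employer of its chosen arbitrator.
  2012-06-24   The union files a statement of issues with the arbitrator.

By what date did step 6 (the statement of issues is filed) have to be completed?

2012-07-19

The arbitrator is named on 2012-05-23; the 21-day waiting period therefore ends 2012-06-13, and step 6 runs from that date. The window is 10–36 days after 2012-06-13; it closes on 2012-07-19.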